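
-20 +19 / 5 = -81 / 5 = -16.20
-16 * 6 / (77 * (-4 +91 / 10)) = -320 / 1309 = -0.24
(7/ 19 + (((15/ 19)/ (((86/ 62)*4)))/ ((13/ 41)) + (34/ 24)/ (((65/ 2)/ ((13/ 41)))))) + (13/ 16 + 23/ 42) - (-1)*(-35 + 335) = 221075310317/ 731574480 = 302.19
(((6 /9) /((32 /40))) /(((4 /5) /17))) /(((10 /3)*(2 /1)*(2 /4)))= 85 /16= 5.31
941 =941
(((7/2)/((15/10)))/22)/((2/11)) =7/12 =0.58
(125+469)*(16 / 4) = 2376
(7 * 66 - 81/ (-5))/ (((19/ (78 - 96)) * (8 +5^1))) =-43038/ 1235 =-34.85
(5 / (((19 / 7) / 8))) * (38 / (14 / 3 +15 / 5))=1680 / 23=73.04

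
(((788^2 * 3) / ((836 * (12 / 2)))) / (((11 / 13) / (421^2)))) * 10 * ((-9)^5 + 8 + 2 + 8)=-105572336244970140 / 2299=-45920981402770.83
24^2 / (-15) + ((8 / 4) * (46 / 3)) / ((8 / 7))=-11.57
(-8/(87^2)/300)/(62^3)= -1/67646423700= -0.00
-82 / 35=-2.34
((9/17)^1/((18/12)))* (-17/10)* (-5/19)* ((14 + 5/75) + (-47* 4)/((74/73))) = -95123/3515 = -27.06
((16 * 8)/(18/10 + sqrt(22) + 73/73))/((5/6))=-1792/59 + 640 * sqrt(22)/59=20.51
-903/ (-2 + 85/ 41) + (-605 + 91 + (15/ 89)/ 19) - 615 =-22777755/ 1691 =-13469.99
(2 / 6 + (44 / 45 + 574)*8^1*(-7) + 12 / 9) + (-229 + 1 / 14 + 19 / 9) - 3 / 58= -296192857 / 9135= -32423.96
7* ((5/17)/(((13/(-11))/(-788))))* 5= 6863.80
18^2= 324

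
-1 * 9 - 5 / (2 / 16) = -49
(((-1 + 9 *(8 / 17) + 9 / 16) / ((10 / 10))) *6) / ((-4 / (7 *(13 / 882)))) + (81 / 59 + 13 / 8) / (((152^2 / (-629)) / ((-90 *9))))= 127541613391 / 1946558208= 65.52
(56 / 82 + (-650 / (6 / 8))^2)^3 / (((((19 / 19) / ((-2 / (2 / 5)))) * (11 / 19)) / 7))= -14158410110816157288078800320 / 552677499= -25617851525408595091.15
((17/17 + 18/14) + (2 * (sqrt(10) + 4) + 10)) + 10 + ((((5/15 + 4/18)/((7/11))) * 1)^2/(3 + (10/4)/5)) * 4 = 2 * sqrt(10) + 865628/27783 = 37.48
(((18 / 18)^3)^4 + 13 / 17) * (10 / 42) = 0.42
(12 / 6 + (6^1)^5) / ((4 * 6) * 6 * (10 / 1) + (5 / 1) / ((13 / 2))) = 50557 / 9365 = 5.40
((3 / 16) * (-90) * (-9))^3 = 1793613375 / 512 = 3503151.12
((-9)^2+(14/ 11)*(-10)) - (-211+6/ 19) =58302/ 209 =278.96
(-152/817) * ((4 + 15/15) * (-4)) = 160/43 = 3.72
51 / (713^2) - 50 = -50.00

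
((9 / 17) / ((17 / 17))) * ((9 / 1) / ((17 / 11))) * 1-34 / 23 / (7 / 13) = 15713 / 46529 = 0.34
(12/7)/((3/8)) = 32/7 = 4.57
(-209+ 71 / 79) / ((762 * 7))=-2740 / 70231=-0.04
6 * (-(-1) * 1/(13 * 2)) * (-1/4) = -3/52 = -0.06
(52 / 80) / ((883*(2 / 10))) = 13 / 3532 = 0.00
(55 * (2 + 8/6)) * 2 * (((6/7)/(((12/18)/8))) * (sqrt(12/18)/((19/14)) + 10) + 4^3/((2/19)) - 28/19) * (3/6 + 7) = 132000 * sqrt(6)/19 + 259457000/133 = 1967822.02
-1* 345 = -345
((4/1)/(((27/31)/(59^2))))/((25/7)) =3021508/675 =4476.31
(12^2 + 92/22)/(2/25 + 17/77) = 285250/579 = 492.66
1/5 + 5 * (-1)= -24/5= -4.80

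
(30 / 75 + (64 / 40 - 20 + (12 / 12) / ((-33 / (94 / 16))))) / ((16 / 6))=-4799 / 704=-6.82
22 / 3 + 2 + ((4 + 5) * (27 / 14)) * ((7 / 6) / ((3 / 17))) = 1489 / 12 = 124.08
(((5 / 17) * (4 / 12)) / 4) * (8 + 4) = 5 / 17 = 0.29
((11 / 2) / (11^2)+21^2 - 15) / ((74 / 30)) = 172.72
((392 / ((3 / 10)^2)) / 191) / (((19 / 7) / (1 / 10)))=27440 / 32661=0.84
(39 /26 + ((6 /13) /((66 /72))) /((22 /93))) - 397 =-1237547 /3146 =-393.37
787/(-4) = -787/4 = -196.75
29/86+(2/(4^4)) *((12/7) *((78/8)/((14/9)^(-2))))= 8089/12384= 0.65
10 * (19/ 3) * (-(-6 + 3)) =190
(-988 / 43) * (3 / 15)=-988 / 215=-4.60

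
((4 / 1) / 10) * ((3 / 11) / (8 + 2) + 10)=1103 / 275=4.01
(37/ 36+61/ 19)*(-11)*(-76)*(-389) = -12404821/ 9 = -1378313.44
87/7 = 12.43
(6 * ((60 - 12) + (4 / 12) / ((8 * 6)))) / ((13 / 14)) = 310.20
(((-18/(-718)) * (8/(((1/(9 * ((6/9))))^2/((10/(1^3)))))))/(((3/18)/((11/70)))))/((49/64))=10948608/123137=88.91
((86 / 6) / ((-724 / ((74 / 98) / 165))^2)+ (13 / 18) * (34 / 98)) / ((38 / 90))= 0.59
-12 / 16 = -3 / 4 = -0.75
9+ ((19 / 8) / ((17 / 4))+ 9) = 631 / 34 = 18.56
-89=-89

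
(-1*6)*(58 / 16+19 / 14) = -837 / 28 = -29.89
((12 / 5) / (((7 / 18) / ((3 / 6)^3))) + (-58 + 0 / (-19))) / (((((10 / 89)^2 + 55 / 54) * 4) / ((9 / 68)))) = -3855380409 / 2099421800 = -1.84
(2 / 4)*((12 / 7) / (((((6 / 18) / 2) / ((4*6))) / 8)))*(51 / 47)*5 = 1762560 / 329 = 5357.33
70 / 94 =0.74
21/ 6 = 7/ 2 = 3.50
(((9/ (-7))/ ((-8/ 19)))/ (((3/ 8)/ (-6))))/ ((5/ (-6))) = 2052/ 35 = 58.63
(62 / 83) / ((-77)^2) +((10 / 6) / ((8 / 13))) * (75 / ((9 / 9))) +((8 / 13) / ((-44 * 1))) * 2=10394335239 / 51179128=203.10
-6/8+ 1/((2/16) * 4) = 5/4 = 1.25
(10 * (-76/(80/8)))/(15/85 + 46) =-1292/785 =-1.65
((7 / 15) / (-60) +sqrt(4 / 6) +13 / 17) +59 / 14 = sqrt(6) / 3 +532417 / 107100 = 5.79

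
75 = 75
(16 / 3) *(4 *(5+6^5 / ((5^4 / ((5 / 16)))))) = 71104 / 375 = 189.61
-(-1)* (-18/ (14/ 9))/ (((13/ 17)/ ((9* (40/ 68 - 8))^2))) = -14880348/ 221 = -67331.89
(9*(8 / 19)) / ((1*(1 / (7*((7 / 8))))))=441 / 19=23.21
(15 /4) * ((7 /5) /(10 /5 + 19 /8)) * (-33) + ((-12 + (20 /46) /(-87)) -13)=-646373 /10005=-64.60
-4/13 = -0.31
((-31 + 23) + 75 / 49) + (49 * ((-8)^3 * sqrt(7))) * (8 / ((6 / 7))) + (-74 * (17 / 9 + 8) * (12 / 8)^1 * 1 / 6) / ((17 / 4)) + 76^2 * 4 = 172839473 / 7497 - 702464 * sqrt(7) / 3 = -596460.53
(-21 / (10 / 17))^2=127449 / 100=1274.49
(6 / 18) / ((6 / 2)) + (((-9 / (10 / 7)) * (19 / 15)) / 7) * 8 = -2027 / 225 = -9.01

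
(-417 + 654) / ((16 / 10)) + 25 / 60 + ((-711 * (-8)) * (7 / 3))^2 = 176146132.54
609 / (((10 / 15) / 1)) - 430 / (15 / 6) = 741.50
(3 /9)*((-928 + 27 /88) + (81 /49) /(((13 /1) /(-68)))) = -52487473 /168168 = -312.11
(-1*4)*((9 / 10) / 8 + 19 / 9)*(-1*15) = 1601 / 12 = 133.42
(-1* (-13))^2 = 169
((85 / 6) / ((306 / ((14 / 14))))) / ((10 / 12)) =1 / 18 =0.06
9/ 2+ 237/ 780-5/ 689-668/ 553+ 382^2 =1112017840761/ 7620340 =145927.59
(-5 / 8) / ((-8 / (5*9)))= 225 / 64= 3.52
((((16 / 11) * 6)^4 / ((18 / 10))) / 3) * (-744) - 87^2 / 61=-713939415489 / 893101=-799393.81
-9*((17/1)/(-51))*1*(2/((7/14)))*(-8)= -96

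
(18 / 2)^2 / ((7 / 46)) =3726 / 7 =532.29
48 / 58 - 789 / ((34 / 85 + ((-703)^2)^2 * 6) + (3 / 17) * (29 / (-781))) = 2334821863772050311 / 2821243087226631641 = 0.83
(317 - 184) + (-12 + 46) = 167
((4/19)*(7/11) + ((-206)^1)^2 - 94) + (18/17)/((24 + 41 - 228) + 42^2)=240857008564/5688353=42342.13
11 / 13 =0.85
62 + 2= 64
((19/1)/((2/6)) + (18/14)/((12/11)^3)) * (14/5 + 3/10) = 2416109/13440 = 179.77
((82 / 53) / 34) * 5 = 205 / 901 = 0.23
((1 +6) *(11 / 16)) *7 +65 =98.69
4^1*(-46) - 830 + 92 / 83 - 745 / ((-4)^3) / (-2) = -10822795 / 10624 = -1018.71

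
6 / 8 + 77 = 311 / 4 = 77.75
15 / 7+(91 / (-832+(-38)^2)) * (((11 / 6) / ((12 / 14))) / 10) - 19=-25948711 / 1542240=-16.83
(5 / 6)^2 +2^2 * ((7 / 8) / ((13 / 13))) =151 / 36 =4.19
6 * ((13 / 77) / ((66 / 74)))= 962 / 847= 1.14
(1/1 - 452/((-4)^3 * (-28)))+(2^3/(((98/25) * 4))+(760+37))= 2503337/3136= 798.26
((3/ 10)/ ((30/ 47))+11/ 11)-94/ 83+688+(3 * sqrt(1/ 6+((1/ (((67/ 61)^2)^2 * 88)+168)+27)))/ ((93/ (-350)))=5713201/ 8300-175 * sqrt(68528321131182)/ 9184494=530.61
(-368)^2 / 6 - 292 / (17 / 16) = 1137088 / 51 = 22295.84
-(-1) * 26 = 26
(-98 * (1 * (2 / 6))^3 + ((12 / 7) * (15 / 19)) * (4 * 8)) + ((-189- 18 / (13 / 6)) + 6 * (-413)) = -123039071 / 46683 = -2635.63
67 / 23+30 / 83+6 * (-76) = -864253 / 1909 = -452.73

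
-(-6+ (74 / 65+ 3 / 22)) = 6757 / 1430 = 4.73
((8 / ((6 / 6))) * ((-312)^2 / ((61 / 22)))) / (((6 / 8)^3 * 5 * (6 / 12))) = 243662848 / 915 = 266298.19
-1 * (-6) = 6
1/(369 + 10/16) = 8/2957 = 0.00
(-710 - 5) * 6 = -4290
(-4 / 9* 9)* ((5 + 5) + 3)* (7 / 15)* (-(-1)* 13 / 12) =-26.29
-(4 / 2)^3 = -8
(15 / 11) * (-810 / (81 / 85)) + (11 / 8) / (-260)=-26520121 / 22880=-1159.10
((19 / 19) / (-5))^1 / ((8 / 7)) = -7 / 40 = -0.18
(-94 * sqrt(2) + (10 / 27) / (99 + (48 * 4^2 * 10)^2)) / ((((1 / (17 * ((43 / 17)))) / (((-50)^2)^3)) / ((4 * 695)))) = 18678125000000000 / 1592527473 - 175574375000000000 * sqrt(2) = -248299662318451075.44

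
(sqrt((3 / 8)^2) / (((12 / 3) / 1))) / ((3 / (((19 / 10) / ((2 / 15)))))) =57 / 128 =0.45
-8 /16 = -1 /2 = -0.50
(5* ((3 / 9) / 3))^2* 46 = 1150 / 81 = 14.20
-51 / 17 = -3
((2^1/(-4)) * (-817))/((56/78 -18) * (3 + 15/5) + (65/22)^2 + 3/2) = -135278/30951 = -4.37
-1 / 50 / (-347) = 1 / 17350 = 0.00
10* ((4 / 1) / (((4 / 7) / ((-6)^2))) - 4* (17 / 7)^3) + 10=671270 / 343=1957.06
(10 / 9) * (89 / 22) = 4.49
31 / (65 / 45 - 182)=-279 / 1625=-0.17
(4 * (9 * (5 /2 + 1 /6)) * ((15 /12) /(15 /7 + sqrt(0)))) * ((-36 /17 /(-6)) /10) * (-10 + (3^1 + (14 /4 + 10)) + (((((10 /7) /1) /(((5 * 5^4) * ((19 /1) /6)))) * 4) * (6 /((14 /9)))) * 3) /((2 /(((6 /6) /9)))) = 15144302 /21196875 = 0.71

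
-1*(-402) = 402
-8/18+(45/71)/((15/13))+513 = 327874/639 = 513.10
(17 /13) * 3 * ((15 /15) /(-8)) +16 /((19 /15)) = 23991 /1976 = 12.14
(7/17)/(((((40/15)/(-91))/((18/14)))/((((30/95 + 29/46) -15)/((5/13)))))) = 392331303/594320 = 660.13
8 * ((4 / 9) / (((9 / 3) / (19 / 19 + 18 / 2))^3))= 32000 / 243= 131.69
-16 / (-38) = 8 / 19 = 0.42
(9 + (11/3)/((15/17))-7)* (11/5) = 3047/225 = 13.54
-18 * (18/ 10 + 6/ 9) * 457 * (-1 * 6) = 608724/ 5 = 121744.80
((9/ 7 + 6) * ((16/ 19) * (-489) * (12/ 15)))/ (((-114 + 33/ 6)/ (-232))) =-740588544/ 144305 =-5132.11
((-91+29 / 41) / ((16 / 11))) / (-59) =20361 / 19352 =1.05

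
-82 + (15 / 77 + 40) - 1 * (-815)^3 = 41683436656 / 77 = 541343333.19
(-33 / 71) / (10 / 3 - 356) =0.00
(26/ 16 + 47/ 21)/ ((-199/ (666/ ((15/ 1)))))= -24013/ 27860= -0.86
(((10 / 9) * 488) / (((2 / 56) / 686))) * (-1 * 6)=-187470080 / 3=-62490026.67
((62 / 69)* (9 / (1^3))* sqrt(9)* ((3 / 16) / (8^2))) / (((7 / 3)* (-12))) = -837 / 329728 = -0.00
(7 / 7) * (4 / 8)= 1 / 2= 0.50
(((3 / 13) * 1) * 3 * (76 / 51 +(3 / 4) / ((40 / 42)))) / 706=27879 / 12482080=0.00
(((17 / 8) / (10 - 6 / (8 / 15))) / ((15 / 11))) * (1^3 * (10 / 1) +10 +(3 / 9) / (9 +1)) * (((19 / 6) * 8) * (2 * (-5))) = 4270706 / 675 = 6326.97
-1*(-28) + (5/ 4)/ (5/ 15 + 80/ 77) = 36659/ 1268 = 28.91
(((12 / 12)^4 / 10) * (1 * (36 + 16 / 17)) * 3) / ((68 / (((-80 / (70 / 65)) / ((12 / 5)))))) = -10205 / 2023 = -5.04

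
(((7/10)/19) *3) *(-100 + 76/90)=-15617/1425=-10.96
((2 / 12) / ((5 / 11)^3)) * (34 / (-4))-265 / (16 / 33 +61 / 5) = -112945811 / 3139500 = -35.98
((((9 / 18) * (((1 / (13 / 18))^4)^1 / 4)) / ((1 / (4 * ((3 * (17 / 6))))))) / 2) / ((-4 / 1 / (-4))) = 223074 / 28561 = 7.81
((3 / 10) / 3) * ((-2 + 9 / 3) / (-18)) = -1 / 180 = -0.01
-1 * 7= -7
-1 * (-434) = 434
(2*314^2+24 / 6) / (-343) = -197196 / 343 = -574.92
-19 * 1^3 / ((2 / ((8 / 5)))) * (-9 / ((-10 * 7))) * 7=-342 / 25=-13.68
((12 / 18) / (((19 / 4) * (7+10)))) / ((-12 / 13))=-26 / 2907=-0.01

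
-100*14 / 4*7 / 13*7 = -17150 / 13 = -1319.23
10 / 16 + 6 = 6.62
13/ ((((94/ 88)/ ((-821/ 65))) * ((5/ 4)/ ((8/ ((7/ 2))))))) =-2311936/ 8225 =-281.09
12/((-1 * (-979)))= 12/979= 0.01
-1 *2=-2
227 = 227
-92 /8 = -23 /2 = -11.50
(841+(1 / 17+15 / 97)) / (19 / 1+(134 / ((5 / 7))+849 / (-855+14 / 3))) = 17693238555 / 4324416752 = 4.09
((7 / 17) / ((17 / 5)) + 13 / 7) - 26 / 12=-2287 / 12138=-0.19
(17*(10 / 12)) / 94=85 / 564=0.15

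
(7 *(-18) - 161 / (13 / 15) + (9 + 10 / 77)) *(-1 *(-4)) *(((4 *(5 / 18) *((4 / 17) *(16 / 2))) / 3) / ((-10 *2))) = 19388288 / 459459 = 42.20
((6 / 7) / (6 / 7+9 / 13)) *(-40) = -1040 / 47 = -22.13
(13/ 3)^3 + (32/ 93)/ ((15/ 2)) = 340727/ 4185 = 81.42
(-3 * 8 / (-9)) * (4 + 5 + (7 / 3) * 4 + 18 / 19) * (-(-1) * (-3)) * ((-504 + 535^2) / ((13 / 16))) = -40192944512 / 741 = -54241490.57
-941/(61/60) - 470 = -85130/61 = -1395.57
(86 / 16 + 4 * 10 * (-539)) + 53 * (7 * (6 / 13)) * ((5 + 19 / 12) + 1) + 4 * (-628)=-182145 / 8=-22768.12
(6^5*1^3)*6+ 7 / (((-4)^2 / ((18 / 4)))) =1493055 / 32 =46657.97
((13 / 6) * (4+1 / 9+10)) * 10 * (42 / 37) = 115570 / 333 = 347.06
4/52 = 1/13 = 0.08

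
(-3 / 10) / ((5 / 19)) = -57 / 50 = -1.14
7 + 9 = 16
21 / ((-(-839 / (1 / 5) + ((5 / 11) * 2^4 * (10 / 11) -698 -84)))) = 2541 / 601417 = 0.00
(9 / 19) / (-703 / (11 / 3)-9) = -33 / 13984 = -0.00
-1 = -1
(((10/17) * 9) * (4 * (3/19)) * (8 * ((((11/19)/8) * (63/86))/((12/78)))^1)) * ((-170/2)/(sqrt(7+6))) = -935550 * sqrt(13)/15523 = -217.30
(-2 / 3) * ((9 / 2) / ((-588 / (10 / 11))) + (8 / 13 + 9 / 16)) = -131275 / 168168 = -0.78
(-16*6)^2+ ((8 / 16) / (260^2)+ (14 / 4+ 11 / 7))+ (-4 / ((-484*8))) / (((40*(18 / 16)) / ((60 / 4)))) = 3167836506841 / 343543200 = 9221.07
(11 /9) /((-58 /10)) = -55 /261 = -0.21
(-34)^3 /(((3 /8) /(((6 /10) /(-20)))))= 78608 /25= 3144.32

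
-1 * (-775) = 775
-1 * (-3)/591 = 1/197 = 0.01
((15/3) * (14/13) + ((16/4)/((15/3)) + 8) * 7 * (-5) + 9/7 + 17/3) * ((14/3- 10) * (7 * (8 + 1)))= 1291456/13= 99342.77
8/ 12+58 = 176/ 3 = 58.67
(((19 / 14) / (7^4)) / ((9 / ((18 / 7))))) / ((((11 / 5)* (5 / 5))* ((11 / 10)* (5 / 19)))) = 3610 / 14235529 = 0.00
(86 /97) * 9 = 774 /97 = 7.98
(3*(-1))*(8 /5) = -24 /5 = -4.80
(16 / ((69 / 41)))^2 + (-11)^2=1006417 / 4761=211.39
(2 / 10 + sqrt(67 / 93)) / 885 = 1 / 4425 + sqrt(6231) / 82305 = 0.00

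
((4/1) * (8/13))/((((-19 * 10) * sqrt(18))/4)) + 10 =10 -32 * sqrt(2)/3705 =9.99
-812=-812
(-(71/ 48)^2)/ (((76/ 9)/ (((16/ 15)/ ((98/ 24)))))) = -5041/ 74480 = -0.07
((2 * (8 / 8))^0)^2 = 1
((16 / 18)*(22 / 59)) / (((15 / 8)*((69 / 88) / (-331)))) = -41012224 / 549585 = -74.62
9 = 9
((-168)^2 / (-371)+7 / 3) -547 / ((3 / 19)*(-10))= 433579 / 1590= 272.69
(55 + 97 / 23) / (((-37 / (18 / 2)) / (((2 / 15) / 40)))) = -2043 / 42550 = -0.05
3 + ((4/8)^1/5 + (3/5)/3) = 33/10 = 3.30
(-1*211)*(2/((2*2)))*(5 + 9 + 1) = -3165/2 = -1582.50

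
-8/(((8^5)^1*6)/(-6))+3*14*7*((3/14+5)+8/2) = 11096065/4096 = 2709.00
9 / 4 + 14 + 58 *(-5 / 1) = -1095 / 4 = -273.75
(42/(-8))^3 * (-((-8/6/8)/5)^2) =1029/6400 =0.16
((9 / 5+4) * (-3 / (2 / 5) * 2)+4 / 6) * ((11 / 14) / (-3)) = 407 / 18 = 22.61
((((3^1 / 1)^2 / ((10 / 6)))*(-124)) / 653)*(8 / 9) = -2976 / 3265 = -0.91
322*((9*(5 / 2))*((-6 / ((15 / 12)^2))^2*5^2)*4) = 53415936 / 5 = 10683187.20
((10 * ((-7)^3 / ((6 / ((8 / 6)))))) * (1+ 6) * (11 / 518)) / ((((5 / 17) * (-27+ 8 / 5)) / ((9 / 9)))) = 15.17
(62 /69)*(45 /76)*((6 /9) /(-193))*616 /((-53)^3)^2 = -95480 /1869364381980989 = -0.00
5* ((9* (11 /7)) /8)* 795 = 393525 /56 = 7027.23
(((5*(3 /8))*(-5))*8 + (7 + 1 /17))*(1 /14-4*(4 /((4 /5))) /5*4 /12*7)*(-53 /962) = -34.67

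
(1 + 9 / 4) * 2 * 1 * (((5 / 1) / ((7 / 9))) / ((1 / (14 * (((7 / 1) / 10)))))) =819 / 2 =409.50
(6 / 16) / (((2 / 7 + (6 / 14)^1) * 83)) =0.01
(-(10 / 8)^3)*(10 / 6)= -3.26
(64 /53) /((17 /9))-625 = -562549 /901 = -624.36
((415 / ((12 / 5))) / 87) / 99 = 0.02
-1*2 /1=-2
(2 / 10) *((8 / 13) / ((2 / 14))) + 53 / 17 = 3.98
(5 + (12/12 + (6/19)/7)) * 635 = 510540/133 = 3838.65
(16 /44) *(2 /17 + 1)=76 /187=0.41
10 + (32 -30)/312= 10.01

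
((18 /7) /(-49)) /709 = -18 /243187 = -0.00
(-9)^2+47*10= 551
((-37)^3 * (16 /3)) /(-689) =810448 /2067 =392.09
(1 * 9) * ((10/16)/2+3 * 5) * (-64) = -8820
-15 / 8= -1.88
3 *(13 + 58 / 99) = 1345 / 33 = 40.76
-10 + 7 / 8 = -73 / 8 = -9.12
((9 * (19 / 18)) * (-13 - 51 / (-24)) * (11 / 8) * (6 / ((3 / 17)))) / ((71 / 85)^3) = -189832792875 / 22906304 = -8287.36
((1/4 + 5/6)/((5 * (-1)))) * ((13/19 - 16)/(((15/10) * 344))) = 1261/196080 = 0.01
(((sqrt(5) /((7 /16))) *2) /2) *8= 128 *sqrt(5) /7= 40.89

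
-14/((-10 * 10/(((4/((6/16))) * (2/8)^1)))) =28/75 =0.37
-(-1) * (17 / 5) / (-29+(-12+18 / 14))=-119 / 1390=-0.09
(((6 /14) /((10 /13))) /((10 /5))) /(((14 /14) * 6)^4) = 13 /60480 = 0.00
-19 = -19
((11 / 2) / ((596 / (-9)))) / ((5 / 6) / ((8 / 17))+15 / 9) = -18 / 745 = -0.02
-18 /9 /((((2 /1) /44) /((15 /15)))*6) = -22 /3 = -7.33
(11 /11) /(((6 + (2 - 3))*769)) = 1 /3845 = 0.00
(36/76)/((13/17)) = 153/247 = 0.62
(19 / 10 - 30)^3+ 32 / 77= -1708447157 / 77000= -22187.63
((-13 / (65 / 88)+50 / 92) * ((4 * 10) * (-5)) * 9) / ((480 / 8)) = 11769 / 23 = 511.70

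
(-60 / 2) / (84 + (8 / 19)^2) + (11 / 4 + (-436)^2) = 5776709985 / 30388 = 190098.39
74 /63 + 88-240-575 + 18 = -44593 /63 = -707.83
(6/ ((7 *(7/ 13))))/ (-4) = -39/ 98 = -0.40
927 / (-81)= -103 / 9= -11.44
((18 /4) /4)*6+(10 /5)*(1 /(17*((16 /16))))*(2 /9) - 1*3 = 2311 /612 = 3.78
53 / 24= 2.21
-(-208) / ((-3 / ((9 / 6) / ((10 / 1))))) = -52 / 5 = -10.40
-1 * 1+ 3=2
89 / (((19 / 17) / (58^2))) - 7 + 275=5094824 / 19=268148.63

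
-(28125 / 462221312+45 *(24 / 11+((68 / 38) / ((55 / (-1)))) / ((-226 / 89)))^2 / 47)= -5944465751217448401 / 1289049009471139840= -4.61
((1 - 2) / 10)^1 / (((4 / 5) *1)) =-1 / 8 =-0.12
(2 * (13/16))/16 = 13/128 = 0.10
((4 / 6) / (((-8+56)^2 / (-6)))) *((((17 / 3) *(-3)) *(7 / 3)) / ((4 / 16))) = 0.28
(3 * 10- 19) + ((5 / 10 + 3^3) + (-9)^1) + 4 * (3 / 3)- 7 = 26.50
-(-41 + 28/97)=3949/97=40.71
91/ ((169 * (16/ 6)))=21/ 104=0.20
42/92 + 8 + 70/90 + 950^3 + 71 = 354953283217/414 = 857375080.23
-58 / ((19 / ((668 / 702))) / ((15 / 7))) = -96860 / 15561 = -6.22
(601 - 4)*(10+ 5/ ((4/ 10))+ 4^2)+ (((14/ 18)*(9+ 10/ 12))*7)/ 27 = 16757146/ 729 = 22986.48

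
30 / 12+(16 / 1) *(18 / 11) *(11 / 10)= 313 / 10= 31.30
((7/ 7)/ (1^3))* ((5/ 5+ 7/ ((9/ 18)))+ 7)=22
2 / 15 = 0.13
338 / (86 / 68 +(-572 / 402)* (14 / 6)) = -6929676 / 42139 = -164.45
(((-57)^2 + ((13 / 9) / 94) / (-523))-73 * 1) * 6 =1405246595 / 73743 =19056.00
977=977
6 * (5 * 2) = 60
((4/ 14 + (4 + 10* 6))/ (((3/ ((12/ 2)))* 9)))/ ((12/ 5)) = 125/ 21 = 5.95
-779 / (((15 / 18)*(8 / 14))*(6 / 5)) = -5453 / 4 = -1363.25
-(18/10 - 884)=4411/5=882.20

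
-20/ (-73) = 20/ 73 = 0.27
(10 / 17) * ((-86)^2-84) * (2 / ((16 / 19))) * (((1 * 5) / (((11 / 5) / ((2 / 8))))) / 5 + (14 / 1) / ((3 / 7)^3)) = 9178929545 / 5049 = 1817969.80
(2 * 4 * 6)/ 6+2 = 10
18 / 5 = 3.60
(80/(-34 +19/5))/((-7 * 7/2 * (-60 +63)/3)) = 800/7399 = 0.11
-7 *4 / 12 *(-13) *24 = 728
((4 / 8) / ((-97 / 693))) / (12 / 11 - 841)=7623 / 1792366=0.00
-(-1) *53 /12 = 53 /12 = 4.42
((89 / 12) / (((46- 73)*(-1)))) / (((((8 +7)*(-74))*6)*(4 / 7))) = -0.00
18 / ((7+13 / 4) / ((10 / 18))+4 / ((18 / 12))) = 1080 / 1267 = 0.85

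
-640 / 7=-91.43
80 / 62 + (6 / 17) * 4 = 1424 / 527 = 2.70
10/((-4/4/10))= -100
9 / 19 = 0.47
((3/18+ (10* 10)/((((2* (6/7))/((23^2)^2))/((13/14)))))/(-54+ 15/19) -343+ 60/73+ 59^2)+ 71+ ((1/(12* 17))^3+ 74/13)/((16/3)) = -4078573821171130171/14480559535104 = -281658.58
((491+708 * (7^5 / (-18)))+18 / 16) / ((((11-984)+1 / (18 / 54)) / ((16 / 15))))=15853997 / 21825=726.41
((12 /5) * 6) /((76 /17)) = 306 /95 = 3.22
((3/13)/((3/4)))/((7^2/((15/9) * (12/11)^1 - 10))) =-360/7007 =-0.05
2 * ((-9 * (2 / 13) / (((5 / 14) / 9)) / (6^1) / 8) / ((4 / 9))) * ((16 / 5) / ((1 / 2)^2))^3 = -55738368 / 8125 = -6860.11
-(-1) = 1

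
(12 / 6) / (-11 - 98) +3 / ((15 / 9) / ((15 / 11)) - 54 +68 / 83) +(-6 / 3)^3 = -34166831 / 4230617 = -8.08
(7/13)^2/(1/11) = 539/169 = 3.19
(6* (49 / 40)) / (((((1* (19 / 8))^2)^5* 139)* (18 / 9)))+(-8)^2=272709846876994496 / 4261091049171695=64.00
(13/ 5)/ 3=13/ 15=0.87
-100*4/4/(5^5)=-4/125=-0.03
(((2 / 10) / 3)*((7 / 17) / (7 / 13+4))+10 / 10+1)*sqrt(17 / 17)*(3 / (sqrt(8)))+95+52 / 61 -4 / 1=30181*sqrt(2) / 20060+5603 / 61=93.98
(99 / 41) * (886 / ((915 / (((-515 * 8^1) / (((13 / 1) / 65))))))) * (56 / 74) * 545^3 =-5900339485252.82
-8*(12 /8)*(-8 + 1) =84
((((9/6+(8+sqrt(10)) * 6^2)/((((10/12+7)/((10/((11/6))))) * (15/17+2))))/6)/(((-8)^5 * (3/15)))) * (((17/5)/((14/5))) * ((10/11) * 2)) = -62749125/15979651072 - 975375 * sqrt(10)/1997456384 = -0.01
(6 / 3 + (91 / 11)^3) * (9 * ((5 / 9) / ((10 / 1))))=756233 / 2662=284.08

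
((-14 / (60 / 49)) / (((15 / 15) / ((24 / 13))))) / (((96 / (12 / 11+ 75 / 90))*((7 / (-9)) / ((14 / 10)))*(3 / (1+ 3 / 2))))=43561 / 68640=0.63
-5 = -5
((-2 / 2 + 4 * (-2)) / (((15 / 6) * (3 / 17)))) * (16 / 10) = -816 / 25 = -32.64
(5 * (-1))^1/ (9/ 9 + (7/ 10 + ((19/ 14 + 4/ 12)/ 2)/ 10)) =-4200/ 1499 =-2.80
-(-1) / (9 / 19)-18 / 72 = 67 / 36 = 1.86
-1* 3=-3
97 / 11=8.82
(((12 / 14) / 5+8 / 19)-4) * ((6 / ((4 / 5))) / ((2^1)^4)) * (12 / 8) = -10197 / 4256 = -2.40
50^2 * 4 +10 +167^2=37899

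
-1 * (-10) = 10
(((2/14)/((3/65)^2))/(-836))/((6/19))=-4225/16632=-0.25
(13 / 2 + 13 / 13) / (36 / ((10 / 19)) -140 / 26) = 975 / 8192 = 0.12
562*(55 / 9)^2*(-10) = -17000500 / 81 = -209882.72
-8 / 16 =-1 / 2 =-0.50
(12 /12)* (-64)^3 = -262144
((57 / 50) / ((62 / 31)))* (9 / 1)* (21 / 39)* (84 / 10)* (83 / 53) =6259113 / 172250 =36.34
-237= -237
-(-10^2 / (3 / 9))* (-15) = -4500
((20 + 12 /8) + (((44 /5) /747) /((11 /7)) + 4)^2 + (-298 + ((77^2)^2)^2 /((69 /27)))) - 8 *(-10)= 310298387539487677011379 /641710350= 483548983648912.13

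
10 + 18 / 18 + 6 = 17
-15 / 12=-5 / 4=-1.25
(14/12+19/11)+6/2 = 389/66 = 5.89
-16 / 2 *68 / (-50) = 272 / 25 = 10.88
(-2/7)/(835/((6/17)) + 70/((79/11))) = -948/7882175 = -0.00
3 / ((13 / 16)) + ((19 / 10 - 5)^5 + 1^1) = -366078963 / 1300000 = -281.60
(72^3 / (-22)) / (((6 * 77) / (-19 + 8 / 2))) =466560 / 847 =550.84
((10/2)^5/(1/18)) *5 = 281250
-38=-38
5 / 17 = 0.29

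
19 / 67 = 0.28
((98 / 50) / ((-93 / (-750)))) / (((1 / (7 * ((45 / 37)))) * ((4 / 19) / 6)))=4398975 / 1147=3835.20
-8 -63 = -71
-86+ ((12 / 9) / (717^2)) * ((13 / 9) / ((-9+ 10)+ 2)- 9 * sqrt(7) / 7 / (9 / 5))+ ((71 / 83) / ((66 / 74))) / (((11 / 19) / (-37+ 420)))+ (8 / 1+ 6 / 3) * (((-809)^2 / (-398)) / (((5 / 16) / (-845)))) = 3700546662571480324649 / 83222329735413- 20 * sqrt(7) / 10795869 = 44465790.30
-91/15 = -6.07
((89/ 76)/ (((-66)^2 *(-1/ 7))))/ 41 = -623/ 13573296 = -0.00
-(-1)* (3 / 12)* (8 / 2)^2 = 4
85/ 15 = 17/ 3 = 5.67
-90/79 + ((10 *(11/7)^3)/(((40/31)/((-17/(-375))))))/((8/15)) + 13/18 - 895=-174195705893/195098400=-892.86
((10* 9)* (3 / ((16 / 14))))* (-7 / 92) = -6615 / 368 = -17.98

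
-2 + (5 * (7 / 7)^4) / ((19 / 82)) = 372 / 19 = 19.58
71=71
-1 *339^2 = -114921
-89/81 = -1.10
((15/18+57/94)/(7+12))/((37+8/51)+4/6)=3451/1722597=0.00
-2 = -2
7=7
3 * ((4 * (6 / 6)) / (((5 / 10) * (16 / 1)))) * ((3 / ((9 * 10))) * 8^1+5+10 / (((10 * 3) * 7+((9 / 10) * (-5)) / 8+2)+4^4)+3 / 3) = 117571 / 12465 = 9.43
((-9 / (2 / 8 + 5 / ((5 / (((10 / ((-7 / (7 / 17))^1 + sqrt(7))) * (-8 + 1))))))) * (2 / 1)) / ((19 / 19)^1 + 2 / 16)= -161344 / 44101 + 8960 * sqrt(7) / 44101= -3.12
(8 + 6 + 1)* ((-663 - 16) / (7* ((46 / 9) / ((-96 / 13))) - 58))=4399920 / 27149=162.07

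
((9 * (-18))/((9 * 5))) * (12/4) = -54/5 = -10.80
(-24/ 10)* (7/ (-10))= 42/ 25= 1.68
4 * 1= 4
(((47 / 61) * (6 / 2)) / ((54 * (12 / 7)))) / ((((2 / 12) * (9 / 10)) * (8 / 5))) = 8225 / 79056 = 0.10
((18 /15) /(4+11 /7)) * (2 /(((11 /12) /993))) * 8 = 2669184 /715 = 3733.12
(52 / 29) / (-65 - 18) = -52 / 2407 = -0.02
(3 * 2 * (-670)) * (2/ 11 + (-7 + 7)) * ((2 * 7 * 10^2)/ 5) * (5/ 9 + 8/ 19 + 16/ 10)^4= -706985986131992896/ 78378307425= -9020174.20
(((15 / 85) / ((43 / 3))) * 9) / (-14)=-81 / 10234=-0.01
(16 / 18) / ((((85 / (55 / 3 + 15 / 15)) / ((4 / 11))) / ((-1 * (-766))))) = 1421696 / 25245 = 56.32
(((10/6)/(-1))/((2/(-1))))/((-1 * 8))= -5/48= -0.10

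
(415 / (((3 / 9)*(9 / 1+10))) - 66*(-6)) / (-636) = -2923 / 4028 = -0.73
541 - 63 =478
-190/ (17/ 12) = -2280/ 17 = -134.12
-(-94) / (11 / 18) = 1692 / 11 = 153.82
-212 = -212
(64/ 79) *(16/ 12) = 1.08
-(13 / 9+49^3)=-1058854 / 9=-117650.44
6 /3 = 2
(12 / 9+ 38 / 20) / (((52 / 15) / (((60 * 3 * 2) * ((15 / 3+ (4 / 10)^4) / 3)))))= 914031 / 1625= 562.48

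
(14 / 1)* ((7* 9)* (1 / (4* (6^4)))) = 49 / 288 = 0.17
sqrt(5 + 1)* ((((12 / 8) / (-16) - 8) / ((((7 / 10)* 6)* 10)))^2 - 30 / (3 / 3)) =-1104551* sqrt(6) / 36864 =-73.39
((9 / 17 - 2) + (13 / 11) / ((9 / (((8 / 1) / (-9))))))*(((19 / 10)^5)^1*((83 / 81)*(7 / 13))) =-34588584837317 / 1594979100000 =-21.69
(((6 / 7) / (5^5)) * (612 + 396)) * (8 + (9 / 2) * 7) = 34128 / 3125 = 10.92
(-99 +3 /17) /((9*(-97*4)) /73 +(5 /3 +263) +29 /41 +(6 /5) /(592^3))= -7824243938918400 /17223360286942409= -0.45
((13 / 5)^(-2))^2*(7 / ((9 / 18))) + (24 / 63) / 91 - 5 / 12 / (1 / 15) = -99746371 / 16793868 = -5.94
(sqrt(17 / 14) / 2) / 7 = sqrt(238) / 196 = 0.08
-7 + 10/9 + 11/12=-179/36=-4.97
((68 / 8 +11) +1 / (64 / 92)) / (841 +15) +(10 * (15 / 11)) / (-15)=-133275 / 150656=-0.88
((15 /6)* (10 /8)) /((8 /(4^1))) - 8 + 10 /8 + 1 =-4.19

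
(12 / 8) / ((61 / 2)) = 3 / 61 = 0.05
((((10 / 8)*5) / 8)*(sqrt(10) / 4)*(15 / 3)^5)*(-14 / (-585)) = 46.19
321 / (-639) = -107 / 213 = -0.50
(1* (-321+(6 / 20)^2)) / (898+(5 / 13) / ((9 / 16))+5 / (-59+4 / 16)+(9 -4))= -176468409 / 496888900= -0.36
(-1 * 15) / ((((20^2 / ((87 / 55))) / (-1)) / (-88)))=-261 / 50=-5.22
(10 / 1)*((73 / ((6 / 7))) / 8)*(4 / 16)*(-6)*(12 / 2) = -7665 / 8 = -958.12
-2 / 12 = -0.17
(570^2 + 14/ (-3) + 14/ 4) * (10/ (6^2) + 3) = 1064946.18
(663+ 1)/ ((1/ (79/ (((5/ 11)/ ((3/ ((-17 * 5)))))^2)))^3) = 422798066442613224/ 5892961181640625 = 71.75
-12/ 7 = -1.71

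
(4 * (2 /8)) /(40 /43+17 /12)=516 /1211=0.43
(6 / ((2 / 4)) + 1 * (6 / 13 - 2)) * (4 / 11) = 544 / 143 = 3.80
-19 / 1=-19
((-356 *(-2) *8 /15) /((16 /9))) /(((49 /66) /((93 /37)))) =6555384 /9065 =723.15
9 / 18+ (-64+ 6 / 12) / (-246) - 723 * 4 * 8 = -11382539 / 492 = -23135.24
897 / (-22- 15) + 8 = -601 / 37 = -16.24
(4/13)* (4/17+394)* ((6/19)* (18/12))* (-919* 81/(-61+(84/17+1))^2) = -471174057/333944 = -1410.94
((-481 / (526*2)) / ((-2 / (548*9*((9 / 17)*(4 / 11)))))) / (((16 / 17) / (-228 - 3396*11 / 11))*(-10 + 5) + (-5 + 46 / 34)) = -2417958621 / 40611934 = -59.54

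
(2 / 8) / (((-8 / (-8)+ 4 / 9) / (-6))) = -27 / 26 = -1.04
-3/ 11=-0.27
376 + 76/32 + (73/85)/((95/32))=24461713/64600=378.66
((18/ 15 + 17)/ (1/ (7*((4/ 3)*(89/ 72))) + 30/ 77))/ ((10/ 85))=623623/ 1920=324.80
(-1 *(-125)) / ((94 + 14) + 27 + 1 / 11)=1375 / 1486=0.93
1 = 1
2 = 2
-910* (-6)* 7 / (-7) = -5460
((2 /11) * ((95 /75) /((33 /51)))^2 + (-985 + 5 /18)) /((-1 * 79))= 589382059 /47317050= 12.46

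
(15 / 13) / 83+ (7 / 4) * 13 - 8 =14.76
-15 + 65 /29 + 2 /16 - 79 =-21259 /232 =-91.63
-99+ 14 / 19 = -1867 / 19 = -98.26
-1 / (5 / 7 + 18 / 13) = -91 / 191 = -0.48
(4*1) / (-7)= -4 / 7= -0.57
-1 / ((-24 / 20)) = 5 / 6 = 0.83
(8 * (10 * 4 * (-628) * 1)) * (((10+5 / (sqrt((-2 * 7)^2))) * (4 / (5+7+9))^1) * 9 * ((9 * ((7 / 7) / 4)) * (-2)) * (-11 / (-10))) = 865434240 / 49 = 17661923.27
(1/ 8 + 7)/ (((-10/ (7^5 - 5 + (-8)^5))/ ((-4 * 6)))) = -1365093/ 5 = -273018.60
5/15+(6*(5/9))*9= 91/3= 30.33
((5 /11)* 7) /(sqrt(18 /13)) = 35* sqrt(26) /66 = 2.70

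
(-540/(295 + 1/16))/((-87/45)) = 129600/136909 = 0.95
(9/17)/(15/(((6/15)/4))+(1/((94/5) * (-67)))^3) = 2248280420328/637012785757475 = 0.00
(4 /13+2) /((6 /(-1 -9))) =-50 /13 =-3.85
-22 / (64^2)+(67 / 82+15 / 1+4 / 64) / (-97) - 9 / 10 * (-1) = 29766417 / 40724480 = 0.73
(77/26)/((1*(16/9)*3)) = 231/416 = 0.56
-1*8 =-8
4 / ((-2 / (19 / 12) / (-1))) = 19 / 6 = 3.17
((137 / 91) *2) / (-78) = -137 / 3549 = -0.04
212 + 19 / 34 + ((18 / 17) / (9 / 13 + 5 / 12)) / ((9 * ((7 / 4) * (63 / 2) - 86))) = 23754765 / 111758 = 212.56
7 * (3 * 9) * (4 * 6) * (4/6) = 3024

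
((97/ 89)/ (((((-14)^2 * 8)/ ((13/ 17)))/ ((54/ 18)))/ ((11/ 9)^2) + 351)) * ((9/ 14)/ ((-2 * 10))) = -152581/ 3521569800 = -0.00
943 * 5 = 4715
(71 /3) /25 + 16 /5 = 311 /75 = 4.15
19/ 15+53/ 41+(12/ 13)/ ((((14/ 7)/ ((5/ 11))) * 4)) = 459389/ 175890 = 2.61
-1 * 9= -9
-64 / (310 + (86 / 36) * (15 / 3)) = -0.20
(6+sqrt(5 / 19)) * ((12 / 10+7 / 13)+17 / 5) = 334 * sqrt(95) / 1235+2004 / 65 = 33.47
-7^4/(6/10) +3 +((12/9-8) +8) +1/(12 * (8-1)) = -111925/28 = -3997.32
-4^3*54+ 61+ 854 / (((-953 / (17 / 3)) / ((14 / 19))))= -184623047 / 54321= -3398.74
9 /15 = 3 /5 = 0.60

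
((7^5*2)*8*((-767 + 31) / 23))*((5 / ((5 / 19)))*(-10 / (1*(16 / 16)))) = 1634984960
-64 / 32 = -2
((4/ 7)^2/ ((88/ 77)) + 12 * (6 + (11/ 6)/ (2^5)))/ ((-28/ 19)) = -155287/ 3136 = -49.52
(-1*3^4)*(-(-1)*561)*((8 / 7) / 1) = -363528 / 7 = -51932.57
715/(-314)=-715/314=-2.28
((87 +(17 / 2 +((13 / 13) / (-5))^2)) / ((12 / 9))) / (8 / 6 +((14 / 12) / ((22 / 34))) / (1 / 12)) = 472923 / 151600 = 3.12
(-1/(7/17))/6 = -17/42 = -0.40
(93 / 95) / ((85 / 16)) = 1488 / 8075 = 0.18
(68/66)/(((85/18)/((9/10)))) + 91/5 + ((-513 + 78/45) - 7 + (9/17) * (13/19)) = -133106414/266475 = -499.51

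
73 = 73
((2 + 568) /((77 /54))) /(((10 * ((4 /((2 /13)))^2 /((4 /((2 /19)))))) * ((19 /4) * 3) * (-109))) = -0.00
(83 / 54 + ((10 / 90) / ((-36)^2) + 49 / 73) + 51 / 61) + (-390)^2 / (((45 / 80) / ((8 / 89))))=112370231322245 / 4622641488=24308.66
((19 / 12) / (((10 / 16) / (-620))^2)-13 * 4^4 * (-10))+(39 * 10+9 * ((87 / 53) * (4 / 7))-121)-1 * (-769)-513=1771801145 / 1113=1591914.78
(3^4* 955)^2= 5983796025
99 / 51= 33 / 17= 1.94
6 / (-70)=-0.09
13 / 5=2.60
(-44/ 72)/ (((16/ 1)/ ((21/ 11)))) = -7/ 96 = -0.07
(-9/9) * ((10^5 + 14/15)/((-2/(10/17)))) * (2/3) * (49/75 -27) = -516606.13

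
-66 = -66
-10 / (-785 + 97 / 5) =25 / 1914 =0.01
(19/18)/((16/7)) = 133/288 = 0.46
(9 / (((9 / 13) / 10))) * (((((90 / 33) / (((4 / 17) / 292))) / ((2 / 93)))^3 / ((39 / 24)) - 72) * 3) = 1245228950317460195520 / 1331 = 935558940884643272.37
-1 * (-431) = 431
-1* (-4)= 4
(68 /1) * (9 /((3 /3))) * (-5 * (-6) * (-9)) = -165240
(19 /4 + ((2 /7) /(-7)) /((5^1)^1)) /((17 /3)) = 13941 /16660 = 0.84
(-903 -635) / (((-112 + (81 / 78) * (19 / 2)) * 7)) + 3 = 191507 / 37177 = 5.15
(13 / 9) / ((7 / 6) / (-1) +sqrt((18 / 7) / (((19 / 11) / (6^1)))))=24206 / 108753 +312* sqrt(4389) / 36251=0.79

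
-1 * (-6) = 6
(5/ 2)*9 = 45/ 2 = 22.50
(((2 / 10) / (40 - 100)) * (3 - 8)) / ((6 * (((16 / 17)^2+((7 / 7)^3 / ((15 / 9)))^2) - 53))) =-0.00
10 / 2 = 5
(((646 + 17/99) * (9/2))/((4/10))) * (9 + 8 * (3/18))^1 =9915505/132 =75117.46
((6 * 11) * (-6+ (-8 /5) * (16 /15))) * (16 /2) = -101728 /25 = -4069.12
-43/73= -0.59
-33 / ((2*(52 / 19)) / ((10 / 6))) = -1045 / 104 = -10.05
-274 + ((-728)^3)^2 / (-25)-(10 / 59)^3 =-30573440300465233798766 / 5134475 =-5954540688281710.16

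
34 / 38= 17 / 19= 0.89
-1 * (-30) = 30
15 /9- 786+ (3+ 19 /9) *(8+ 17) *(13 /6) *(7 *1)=31148 /27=1153.63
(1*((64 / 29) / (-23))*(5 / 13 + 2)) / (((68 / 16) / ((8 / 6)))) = -31744 / 442221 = -0.07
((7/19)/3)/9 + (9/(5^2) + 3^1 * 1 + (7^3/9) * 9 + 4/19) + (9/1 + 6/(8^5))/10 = 347.48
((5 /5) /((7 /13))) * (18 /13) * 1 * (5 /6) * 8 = 120 /7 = 17.14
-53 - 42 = -95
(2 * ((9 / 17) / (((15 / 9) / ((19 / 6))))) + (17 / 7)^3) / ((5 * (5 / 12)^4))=9875685888 / 91109375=108.39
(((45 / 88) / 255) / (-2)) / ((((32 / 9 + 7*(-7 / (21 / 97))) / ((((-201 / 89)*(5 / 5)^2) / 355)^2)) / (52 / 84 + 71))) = 34179246 / 2619936364593625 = 0.00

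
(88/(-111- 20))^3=-681472/2248091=-0.30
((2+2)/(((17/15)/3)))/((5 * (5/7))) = 252/85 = 2.96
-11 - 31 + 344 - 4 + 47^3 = 104121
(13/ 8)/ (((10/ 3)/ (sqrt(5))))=39 * sqrt(5)/ 80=1.09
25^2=625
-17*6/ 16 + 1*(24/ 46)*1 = -1077/ 184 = -5.85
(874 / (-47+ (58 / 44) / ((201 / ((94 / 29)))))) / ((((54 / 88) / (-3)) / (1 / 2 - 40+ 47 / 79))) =-3538.56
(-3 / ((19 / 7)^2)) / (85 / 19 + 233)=-49 / 28576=-0.00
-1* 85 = -85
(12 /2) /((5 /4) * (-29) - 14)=-8 /67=-0.12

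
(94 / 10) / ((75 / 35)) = 4.39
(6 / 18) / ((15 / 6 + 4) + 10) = 2 / 99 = 0.02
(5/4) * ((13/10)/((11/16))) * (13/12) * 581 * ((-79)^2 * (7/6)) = 4289582843/396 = 10832279.91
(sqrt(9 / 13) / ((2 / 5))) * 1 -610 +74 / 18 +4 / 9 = -5449 / 9 +15 * sqrt(13) / 26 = -603.36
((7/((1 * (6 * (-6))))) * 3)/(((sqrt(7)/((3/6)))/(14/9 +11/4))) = -155 * sqrt(7)/864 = -0.47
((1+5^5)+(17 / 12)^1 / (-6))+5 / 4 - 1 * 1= 3126.01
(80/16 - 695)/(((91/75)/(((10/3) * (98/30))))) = -80500/13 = -6192.31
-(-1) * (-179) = -179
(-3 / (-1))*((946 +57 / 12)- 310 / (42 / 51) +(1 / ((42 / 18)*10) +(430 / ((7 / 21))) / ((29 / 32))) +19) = 24564777 / 4060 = 6050.44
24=24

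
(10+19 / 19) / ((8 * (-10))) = -11 / 80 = -0.14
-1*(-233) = 233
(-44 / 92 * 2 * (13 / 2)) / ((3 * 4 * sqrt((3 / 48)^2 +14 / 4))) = -44 * sqrt(897) / 4761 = -0.28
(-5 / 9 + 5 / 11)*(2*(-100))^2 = -400000 / 99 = -4040.40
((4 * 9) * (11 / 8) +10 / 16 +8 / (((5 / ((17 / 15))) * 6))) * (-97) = -8804593 / 1800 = -4891.44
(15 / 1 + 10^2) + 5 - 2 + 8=126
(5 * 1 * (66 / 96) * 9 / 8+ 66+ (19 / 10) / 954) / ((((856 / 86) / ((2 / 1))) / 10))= 917175509 / 6532992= 140.39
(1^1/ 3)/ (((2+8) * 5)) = 1/ 150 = 0.01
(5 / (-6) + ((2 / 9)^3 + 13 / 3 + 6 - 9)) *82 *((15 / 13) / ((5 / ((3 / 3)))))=30545 / 3159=9.67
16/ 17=0.94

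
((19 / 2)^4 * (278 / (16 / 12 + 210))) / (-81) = -18114619 / 136944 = -132.28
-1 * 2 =-2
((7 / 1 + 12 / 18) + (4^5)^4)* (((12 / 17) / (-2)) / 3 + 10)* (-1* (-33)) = 6095692464432648 / 17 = 358570144966626.35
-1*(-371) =371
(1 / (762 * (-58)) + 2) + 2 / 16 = 187831 / 88392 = 2.12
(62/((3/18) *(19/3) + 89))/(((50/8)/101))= 450864/40525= 11.13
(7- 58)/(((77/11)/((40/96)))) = -85/28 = -3.04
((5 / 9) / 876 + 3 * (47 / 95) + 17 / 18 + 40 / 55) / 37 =26006219 / 304834860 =0.09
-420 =-420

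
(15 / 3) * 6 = 30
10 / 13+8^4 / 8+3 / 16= 512.96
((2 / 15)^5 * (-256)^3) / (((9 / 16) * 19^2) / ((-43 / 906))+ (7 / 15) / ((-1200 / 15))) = 369367187456 / 2235294741375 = 0.17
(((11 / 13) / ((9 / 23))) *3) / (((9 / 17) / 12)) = 17204 / 117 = 147.04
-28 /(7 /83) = -332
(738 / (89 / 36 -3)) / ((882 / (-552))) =814752 / 931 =875.14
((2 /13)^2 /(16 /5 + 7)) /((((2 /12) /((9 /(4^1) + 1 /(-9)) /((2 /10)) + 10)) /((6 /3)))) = 14900 /25857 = 0.58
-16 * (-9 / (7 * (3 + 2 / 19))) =2736 / 413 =6.62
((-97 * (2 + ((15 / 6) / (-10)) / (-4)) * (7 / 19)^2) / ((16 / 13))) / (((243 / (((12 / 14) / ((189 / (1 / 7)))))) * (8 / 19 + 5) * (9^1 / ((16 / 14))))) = -13871 / 10066463568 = -0.00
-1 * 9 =-9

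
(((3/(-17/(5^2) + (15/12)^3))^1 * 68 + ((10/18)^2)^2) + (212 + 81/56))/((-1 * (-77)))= 13321181801/2744230104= 4.85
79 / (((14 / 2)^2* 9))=79 / 441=0.18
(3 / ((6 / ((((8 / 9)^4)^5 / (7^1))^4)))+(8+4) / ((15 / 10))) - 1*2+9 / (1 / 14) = 6924156041029860867811862591597349954575519581763950227527579398758443577844873220 / 52455727576866949510777806263679554577303487301895517265831590300739700584837601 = 132.00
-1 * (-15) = 15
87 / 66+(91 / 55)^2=24537 / 6050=4.06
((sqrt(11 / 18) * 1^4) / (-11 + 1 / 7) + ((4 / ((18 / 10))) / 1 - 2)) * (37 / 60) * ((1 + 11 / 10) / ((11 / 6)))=259 / 1650 - 1813 * sqrt(22) / 167200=0.11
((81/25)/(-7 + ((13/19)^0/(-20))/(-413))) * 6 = -267624/96365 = -2.78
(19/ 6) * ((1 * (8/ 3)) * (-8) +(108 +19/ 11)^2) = 82893257/ 2178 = 38059.35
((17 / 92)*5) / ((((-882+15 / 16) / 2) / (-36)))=8160 / 108077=0.08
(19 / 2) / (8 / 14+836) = 133 / 11712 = 0.01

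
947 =947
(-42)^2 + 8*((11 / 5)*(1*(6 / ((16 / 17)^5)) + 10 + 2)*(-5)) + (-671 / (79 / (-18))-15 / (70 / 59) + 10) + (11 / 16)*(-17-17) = 4345829351 / 36241408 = 119.91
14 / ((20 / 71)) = 497 / 10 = 49.70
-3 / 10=-0.30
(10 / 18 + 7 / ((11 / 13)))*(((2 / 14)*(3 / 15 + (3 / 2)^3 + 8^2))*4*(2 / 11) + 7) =4717852 / 38115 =123.78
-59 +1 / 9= -530 / 9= -58.89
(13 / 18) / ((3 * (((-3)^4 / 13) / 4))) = 338 / 2187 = 0.15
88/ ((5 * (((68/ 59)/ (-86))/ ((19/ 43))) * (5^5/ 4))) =-197296/ 265625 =-0.74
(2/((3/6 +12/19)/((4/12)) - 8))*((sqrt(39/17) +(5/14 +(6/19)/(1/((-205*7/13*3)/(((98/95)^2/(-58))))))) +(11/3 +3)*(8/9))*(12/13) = -8353410040/3651921 - 912*sqrt(663)/38675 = -2288.01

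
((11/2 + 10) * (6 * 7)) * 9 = 5859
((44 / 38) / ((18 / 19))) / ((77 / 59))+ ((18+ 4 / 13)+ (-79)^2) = 5127140 / 819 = 6260.24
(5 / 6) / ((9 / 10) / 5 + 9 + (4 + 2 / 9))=0.06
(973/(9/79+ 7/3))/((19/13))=2997813/11020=272.03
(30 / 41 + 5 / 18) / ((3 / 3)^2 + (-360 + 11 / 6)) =-745 / 263589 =-0.00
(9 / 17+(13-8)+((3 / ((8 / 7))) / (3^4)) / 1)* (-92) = -469729 / 918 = -511.69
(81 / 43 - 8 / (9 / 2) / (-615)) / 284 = 449023 / 67593420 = 0.01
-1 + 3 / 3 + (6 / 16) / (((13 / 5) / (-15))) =-225 / 104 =-2.16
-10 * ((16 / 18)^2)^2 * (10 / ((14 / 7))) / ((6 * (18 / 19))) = -972800 / 177147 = -5.49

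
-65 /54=-1.20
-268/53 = -5.06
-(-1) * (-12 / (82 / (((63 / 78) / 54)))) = -7 / 3198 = -0.00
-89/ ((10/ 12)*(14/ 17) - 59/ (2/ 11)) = 9078/ 33029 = 0.27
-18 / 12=-3 / 2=-1.50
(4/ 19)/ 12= 1/ 57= 0.02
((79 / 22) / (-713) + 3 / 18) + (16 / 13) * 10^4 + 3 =3765607070 / 305877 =12310.85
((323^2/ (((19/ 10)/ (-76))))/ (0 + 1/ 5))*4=-83463200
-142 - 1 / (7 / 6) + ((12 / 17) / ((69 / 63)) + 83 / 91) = -5027615 / 35581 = -141.30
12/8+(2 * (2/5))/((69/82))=1691/690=2.45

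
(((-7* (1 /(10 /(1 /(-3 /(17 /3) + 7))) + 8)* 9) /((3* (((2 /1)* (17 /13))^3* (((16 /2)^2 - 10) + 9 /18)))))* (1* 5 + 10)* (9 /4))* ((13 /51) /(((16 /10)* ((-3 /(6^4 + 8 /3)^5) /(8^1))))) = 8241111733343789942666752 /901275111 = 9143835919533996.70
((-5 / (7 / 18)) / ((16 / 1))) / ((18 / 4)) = -5 / 28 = -0.18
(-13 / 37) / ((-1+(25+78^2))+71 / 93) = -0.00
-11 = -11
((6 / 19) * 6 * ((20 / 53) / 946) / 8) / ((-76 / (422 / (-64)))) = 9495 / 1158388352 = 0.00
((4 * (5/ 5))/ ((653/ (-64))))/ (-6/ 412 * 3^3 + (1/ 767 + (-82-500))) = 40448512/ 60088462505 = 0.00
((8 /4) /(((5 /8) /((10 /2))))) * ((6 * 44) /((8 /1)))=528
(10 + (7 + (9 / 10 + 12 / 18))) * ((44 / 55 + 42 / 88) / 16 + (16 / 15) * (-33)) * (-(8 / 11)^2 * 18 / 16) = 206574033 / 532400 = 388.01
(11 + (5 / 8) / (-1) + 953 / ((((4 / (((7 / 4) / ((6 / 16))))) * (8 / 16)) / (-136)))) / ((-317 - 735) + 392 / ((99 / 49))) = 239507367 / 679520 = 352.47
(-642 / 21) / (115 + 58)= -214 / 1211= -0.18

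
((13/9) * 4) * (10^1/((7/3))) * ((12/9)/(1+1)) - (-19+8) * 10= 7970/63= 126.51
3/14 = 0.21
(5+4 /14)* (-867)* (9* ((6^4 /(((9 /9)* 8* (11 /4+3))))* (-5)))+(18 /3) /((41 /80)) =38352446520 /6601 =5810096.43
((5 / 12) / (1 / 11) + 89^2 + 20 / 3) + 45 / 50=158663 / 20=7933.15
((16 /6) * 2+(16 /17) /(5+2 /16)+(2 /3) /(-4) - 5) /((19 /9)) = 0.17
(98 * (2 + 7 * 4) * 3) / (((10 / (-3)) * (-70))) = 37.80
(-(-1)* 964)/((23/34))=32776/23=1425.04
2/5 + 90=452/5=90.40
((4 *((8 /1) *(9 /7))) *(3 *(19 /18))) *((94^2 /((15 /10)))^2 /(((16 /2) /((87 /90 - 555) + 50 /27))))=-312045227830.88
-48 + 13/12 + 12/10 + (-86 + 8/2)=-7663/60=-127.72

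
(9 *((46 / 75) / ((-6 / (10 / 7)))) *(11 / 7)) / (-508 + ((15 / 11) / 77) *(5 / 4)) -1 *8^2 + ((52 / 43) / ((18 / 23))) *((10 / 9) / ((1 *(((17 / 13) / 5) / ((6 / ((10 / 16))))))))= -68200472216 / 69934013415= -0.98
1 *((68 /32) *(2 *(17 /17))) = 17 /4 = 4.25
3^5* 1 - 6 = 237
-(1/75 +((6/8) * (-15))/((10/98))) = 33071/300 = 110.24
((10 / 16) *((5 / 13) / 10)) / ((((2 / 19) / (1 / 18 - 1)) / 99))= -21.35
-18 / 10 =-9 / 5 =-1.80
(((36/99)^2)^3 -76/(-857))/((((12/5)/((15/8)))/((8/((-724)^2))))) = 863430675/795818563236752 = 0.00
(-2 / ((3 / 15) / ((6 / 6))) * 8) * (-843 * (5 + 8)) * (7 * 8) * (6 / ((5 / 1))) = 58915584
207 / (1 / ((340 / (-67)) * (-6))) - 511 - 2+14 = 388847 / 67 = 5803.69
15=15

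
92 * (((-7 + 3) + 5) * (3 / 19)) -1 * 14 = 10 / 19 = 0.53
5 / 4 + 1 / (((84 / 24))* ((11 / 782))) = 6641 / 308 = 21.56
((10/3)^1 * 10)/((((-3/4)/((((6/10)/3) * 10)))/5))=-4000/9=-444.44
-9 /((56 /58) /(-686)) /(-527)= -12789 /1054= -12.13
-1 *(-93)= 93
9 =9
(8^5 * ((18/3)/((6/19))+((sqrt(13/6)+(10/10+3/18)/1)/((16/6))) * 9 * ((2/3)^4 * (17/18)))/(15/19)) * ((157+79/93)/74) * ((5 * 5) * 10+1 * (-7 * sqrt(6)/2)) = 228491264 * (500 - 7 * sqrt(6)) * (17 * sqrt(78)+3197)/836163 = 441639563.22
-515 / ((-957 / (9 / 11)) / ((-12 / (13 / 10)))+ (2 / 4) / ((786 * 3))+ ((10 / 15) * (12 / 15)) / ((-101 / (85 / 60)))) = -163535160 / 40234927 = -4.06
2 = 2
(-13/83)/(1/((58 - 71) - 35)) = 624/83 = 7.52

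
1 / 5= 0.20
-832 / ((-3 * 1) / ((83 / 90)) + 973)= -69056 / 80489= -0.86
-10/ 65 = -2/ 13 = -0.15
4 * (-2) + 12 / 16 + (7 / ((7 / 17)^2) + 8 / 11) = 10707 / 308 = 34.76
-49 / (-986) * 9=0.45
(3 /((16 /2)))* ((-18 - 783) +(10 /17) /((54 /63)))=-5102 /17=-300.12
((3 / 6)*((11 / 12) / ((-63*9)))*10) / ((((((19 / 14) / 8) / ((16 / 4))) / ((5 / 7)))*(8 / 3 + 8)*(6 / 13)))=-3575 / 129276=-0.03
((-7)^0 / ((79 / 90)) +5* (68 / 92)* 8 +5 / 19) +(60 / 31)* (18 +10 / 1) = 85.16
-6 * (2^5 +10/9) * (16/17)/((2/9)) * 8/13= -114432/221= -517.79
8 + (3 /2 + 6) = 31 /2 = 15.50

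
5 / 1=5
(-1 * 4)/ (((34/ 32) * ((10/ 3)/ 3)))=-288/ 85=-3.39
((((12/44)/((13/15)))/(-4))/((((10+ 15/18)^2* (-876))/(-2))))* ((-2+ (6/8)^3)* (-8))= -2727/141135280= -0.00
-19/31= -0.61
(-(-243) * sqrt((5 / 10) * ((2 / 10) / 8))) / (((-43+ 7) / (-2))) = 27 * sqrt(5) / 40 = 1.51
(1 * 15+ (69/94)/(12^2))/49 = 67703/221088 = 0.31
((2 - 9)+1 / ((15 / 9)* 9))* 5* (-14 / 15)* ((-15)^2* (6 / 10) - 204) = -33488 / 15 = -2232.53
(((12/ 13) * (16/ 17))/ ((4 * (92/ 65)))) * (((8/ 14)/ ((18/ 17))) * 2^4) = 640/ 483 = 1.33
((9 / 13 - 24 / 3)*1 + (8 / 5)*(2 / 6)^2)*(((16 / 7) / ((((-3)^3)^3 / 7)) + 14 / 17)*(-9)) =229646918 / 4349943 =52.79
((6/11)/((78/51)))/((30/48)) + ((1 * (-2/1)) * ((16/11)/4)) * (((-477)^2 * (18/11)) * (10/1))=-21296709912/7865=-2707782.57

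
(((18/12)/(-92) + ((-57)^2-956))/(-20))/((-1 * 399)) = 421909/1468320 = 0.29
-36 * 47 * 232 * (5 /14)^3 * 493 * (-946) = 2860529463000 /343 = 8339736043.73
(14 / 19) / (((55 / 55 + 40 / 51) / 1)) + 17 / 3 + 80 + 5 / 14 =896695 / 10374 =86.44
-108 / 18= -6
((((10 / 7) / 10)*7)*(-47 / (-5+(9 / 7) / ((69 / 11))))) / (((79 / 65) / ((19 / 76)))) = 491855 / 243952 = 2.02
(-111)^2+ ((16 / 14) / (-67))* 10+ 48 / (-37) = 213780841 / 17353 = 12319.53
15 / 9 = 1.67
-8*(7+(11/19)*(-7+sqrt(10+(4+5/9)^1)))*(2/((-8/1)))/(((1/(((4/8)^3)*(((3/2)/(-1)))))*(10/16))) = -168/95 - 11*sqrt(131)/95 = -3.09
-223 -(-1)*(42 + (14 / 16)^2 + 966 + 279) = 68145 / 64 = 1064.77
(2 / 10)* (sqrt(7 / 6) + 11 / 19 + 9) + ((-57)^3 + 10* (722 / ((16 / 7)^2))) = -1117559517 / 6080 + sqrt(42) / 30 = -183808.92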